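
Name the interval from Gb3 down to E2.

Descending from Gb3 to E2 is the same interval as ascending E2 to Gb3.
E to G spans three letter names (E-F-G), plus an octave, so the interval is some kind of tenth.
The major tenth is 16 semitones; here we have 14, two semitones narrower: diminished.
(Equivalently, a compound diminished third: a diminished third plus an octave.)

diminished tenth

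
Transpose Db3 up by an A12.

Counting five letter names plus an octave up from D lands on A.
Moving 20 semitones up from Db3 (the size of an augmented twelfth) reaches A4.

A4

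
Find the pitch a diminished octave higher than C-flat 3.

An octave keeps the letter name C, an octave up from C.
Moving 11 semitones up from Cb3 (the size of a diminished octave) reaches Cbb4.

C-double-flat 4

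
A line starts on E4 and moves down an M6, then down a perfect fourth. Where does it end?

E4 down a major sixth → G3 (9 semitones).
A perfect fourth down from G3 is D3.

D3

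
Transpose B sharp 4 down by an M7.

The seventh takes the letter from B down to C.
Moving 11 semitones down from B#4 (the size of a major seventh) reaches C#4.

C sharp 4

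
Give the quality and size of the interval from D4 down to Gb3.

Descending from D4 to Gb3 is the same interval as ascending Gb3 to D4.
G to D spans five letter names (G-A-B-C-D): a fifth.
The perfect fifth is 7 semitones; here we have 8, one semitone wider: augmented.

augmented fifth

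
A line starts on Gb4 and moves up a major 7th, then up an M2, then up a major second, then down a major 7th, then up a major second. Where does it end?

C5

A major seventh up from Gb4 is F5.
A major second up from F5 is G5.
Up a major second from G5: A5 (2 semitones up).
A5 down a major seventh → Bb4 (11 semitones).
Up a major second from Bb4: C5 (2 semitones up).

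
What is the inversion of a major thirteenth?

minor 3rd

First reduce the compound major thirteenth to its simple form, a major sixth.
Interval numbers invert to sum to nine: 6 + 3 = 9, so a sixth inverts to a third.
And major becomes minor under inversion, so we get a minor third.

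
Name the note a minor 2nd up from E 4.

Counting two letter names up from E lands on F.
A minor second spans 1 semitone, so from E4 the target pitch is F4.

F 4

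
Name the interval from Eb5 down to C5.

Descending from Eb5 to C5 is the same interval as ascending C5 to Eb5.
C to E spans three letter names (C-D-E) — that makes it a third of some quality.
At 3 semitones, C5→Eb5 falls one short of a major third: minor.

m3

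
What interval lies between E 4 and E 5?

E to E is the same letter name, plus an octave: an octave.
Counting semitones, E4→E5 is 12, which is the perfect octave.

perfect 8th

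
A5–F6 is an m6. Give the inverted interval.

major 3rd

The rule of nine gives the new number: 9 − 6 = 3, so a sixth becomes a third.
And minor becomes major under inversion, so we get a major third.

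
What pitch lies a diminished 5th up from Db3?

Abb3

Five letter names up from D: A.
Moving 6 semitones up from Db3 (the size of a diminished fifth) reaches Abb3.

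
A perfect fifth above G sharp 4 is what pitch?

Five letter names up from G: D.
A perfect fifth is 7 semitones; 7 semitones up from G#4 gives D#5.

D sharp 5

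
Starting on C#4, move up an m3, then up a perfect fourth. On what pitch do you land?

A4

Up a minor third from C#4: E4 (3 semitones up).
Up a perfect fourth from E4: A4 (5 semitones up).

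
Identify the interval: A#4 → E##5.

augmented fifth

A to E spans five letter names (A-B-C-D-E) — that makes it a fifth of some quality.
The perfect fifth is 7 semitones; here we have 8, one semitone wider: augmented.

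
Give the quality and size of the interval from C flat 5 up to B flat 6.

C to B spans seven letter names (C-D-E-F-G-A-B), plus an octave — that makes it a fourteenth of some quality.
Counting semitones, Cb5→Bb6 is 23, which is the major fourteenth.
(Equivalently, a compound major seventh: a major seventh plus an octave.)

M14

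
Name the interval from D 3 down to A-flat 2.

Descending from D3 to Ab2 is the same interval as ascending Ab2 to D3.
A to D spans four letter names (A-B-C-D) — that makes it a fourth of some quality.
Ab2 to D3 spans 6 semitones — one semitone wider than the perfect fourth (5) — giving an augmented fourth.

augmented 4th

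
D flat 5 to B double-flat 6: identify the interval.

minor thirteenth

D to B spans six letter names (D-E-F-G-A-B), plus an octave — that makes it a thirteenth of some quality.
At 20 semitones, Db5→Bbb6 falls one short of a major thirteenth: minor.
(Equivalently, a compound minor sixth: a minor sixth plus an octave.)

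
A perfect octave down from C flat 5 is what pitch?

The letter stays C (same as the start), shifted an octave down.
A perfect octave is 12 semitones; 12 semitones down from Cb5 gives Cb4.

C flat 4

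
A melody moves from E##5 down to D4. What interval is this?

doubly augmented ninth

Descending from E##5 to D4 is the same interval as ascending D4 to E##5.
D to E spans two letter names (D-E), plus an octave — that makes it a ninth of some quality.
A major ninth would be 14 semitones; D4 to E##5 is 16, two semitones wider, so the interval is doubly augmented.
(Equivalently, a compound doubly augmented second: a doubly augmented second plus an octave.)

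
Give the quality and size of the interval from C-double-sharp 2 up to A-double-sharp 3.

major thirteenth

C to A spans six letter names (C-D-E-F-G-A), plus an octave, so the interval is some kind of thirteenth.
C##2 to A##3 is 21 semitones, matching the major thirteenth exactly, so the quality is major.
(Equivalently, a compound major sixth: a major sixth plus an octave.)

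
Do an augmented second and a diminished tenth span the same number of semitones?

3 semitones (augmented second) vs 14 semitones (diminished tenth): not equal.

No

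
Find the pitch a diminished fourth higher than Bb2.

Ebb3

Counting four letter names up from B lands on E.
A diminished fourth spans 4 semitones, so from Bb2 the target pitch is Ebb3.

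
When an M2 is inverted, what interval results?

Interval numbers invert to sum to nine: 2 + 7 = 9, so a second inverts to a seventh.
And major becomes minor under inversion, so we get a minor seventh.

m7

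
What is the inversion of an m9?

First reduce the compound minor ninth to its simple form, a minor second.
Interval numbers invert to sum to nine: 2 + 7 = 9, so a second inverts to a seventh.
The quality also flips — minor becomes major — giving a major seventh.

M7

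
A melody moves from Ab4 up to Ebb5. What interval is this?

diminished fifth

A to E spans five letter names (A-B-C-D-E) — that makes it a fifth of some quality.
Ab4 to Ebb5 spans 6 semitones — one semitone narrower than the perfect fifth (7) — giving a diminished fifth.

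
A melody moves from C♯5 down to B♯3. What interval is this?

Descending from C#5 to B#3 is the same interval as ascending B#3 to C#5.
B to C spans two letter names (B-C), plus an octave: a ninth.
B#3 to C#5 is 13 semitones, a half step short of the major ninth (14), so this is minor.
(Equivalently, a compound minor second: a minor second plus an octave.)

minor ninth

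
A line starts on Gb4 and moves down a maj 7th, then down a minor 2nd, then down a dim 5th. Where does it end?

C3

Gb4 down a major seventh → Abb3 (11 semitones).
Abb3 down a minor second → Gb3 (1 semitone).
A diminished fifth down from Gb3 is C3.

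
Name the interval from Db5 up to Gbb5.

D to G spans four letter names (D-E-F-G), so the interval is some kind of fourth.
The perfect fourth is 5 semitones; here we have 4, one semitone narrower: diminished.

diminished fourth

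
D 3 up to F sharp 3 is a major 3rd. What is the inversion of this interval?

Inverted interval numbers add to nine, so a third pairs with a sixth (3 + 6 = 9).
Quality inverts too: major becomes minor. That makes the inversion a minor sixth.

m6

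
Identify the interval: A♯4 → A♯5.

P8

A to A is the same letter name, plus an octave — that makes it an octave of some quality.
A#4 to A#5 is 12 semitones, matching the perfect octave exactly, so the quality is perfect.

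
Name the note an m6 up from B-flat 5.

G-flat 6

Six letter names up from B: G.
A minor sixth spans 8 semitones, so from Bb5 the target pitch is Gb6.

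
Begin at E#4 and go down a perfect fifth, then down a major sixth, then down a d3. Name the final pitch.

E#4 down a perfect fifth → A#3 (7 semitones).
Down a major sixth from A#3: C#3 (9 semitones down).
C#3 down a diminished third → A##2 (2 semitones).

A##2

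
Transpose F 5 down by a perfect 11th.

Four letters down from F (plus an octave) reaches C.
A perfect eleventh spans 17 semitones, so from F5 the target pitch is C4.

C 4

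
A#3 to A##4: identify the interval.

A to A is the same letter name, plus an octave: an octave.
A perfect octave would be 12 semitones; A#3 to A##4 is 13, one semitone wider, so the interval is augmented.

augmented octave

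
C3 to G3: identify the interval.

C to G spans five letter names (C-D-E-F-G) — that makes it a fifth of some quality.
The perfect fifth spans 7 semitones, and C3 to G3 is exactly 7 semitones — so this is a perfect fifth.

perfect fifth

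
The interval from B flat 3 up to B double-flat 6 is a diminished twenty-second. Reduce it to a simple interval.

Subtracting seven from the interval number removes an octave: 22 − 14 = 8.
So a diminished twenty-second is 2 octaves plus a diminished octave. The quality is unchanged.

d8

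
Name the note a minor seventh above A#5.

G#6

The seventh takes the letter from A up to G.
Moving 10 semitones up from A#5 (the size of a minor seventh) reaches G#6.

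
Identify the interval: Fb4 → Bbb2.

Descending from Fb4 to Bbb2 is the same interval as ascending Bbb2 to Fb4.
B to F spans five letter names (B-C-D-E-F), plus an octave, so the interval is some kind of twelfth.
Bbb2 to Fb4 is 19 semitones, matching the perfect twelfth exactly, so the quality is perfect.
(Equivalently, a compound perfect fifth: a perfect fifth plus an octave.)

perfect 12th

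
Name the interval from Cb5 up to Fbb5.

C to F spans four letter names (C-D-E-F): a fourth.
A perfect fourth would be 5 semitones; Cb5 to Fbb5 is 4, one semitone narrower, so the interval is diminished.

d4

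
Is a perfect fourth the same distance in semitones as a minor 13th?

A perfect fourth is 5 semitones but a minor thirteenth is 20 semitones — different sizes.

No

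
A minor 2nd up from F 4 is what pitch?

G-flat 4

Two letter names up from F: G.
A minor second spans 1 semitone, so from F4 the target pitch is Gb4.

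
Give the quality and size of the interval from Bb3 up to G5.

B to G spans six letter names (B-C-D-E-F-G), plus an octave: a thirteenth.
The major thirteenth spans 21 semitones, and Bb3 to G5 is exactly 21 semitones — so this is a major thirteenth.
(Equivalently, a compound major sixth: a major sixth plus an octave.)

major thirteenth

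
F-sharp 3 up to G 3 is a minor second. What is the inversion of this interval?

Interval numbers invert to sum to nine: 2 + 7 = 9, so a second inverts to a seventh.
Quality inverts too: minor becomes major. That makes the inversion a major seventh.

major seventh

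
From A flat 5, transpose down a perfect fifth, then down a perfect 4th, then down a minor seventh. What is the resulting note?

A perfect fifth down from Ab5 is Db5.
Down a perfect fourth from Db5: Ab4 (5 semitones down).
A minor seventh down from Ab4 is Bb3.

B flat 3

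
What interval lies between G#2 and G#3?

G to G is the same letter name, plus an octave — that makes it an octave of some quality.
The perfect octave spans 12 semitones, and G#2 to G#3 is exactly 12 semitones — so this is a perfect octave.

perfect octave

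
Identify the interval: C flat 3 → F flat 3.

C to F spans four letter names (C-D-E-F), so the interval is some kind of fourth.
Counting semitones, Cb3→Fb3 is 5, which is the perfect fourth.

perfect fourth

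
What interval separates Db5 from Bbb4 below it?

Descending from Db5 to Bbb4 is the same interval as ascending Bbb4 to Db5.
B to D spans three letter names (B-C-D), so the interval is some kind of third.
Counting semitones, Bbb4→Db5 is 4, which is the major third.

major third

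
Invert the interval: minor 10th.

major sixth

First reduce the compound minor tenth to its simple form, a minor third.
The rule of nine gives the new number: 9 − 3 = 6, so a third becomes a sixth.
And minor becomes major under inversion, so we get a major sixth.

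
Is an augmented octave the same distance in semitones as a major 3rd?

An augmented octave spans 13 semitones; a major third spans 4 semitones. They differ by 9.

No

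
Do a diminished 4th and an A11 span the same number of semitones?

No

A diminished fourth spans 4 semitones; an augmented eleventh spans 18 semitones. They differ by 14.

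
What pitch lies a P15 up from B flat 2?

B flat 4

The letter stays B (same as the start), shifted two octaves up.
A perfect fifteenth spans 24 semitones, so from Bb2 the target pitch is Bb4.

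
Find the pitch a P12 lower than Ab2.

The twelfth's letter: A down five letter names plus an octave → D.
Moving 19 semitones down from Ab2 (the size of a perfect twelfth) reaches Db1.

Db1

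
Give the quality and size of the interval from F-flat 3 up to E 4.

F to E spans seven letter names (F-G-A-B-C-D-E), so the interval is some kind of seventh.
A major seventh would be 11 semitones; Fb3 to E4 is 12, one semitone wider, so the interval is augmented.

augmented seventh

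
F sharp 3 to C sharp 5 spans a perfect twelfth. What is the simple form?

P5

Subtracting seven from the interval number removes an octave: 12 − 7 = 5.
Quality carries through unchanged, so the simple form is a perfect fifth.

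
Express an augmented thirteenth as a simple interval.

augmented 6th

Take out an octave (7 from the number): 13 − 7 = 6.
That makes an augmented thirteenth a compound augmented sixth — an octave plus an augmented sixth.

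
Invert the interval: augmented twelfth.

d4

First reduce the compound augmented twelfth to its simple form, an augmented fifth.
The rule of nine gives the new number: 9 − 5 = 4, so a fifth becomes a fourth.
The quality also flips — augmented becomes diminished — giving a diminished fourth.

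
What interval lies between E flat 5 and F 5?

major 2nd

E to F spans two letter names (E-F) — that makes it a second of some quality.
Counting semitones, Eb5→F5 is 2, which is the major second.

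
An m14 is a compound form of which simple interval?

Subtracting seven from the interval number removes an octave: 14 − 7 = 7.
That makes a minor fourteenth a compound minor seventh — an octave plus a minor seventh.

minor seventh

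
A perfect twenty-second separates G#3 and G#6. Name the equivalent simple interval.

perfect octave

Take out 2 octaves (14 from the number): 22 − 14 = 8.
Quality carries through unchanged, so the simple form is a perfect octave.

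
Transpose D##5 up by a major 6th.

B##5

Six letter names up from D: B.
A major sixth is 9 semitones; 9 semitones up from D##5 gives B##5.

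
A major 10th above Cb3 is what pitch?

Three letters up from C (plus an octave) reaches E.
A major tenth spans 16 semitones, so from Cb3 the target pitch is Eb4.

Eb4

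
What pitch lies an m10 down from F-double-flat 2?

Three letters down from F (plus an octave) reaches D.
A minor tenth spans 15 semitones, so from Fbb2 the target pitch is Dbb1.

D-double-flat 1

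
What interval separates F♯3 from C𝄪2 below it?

diminished 11th

Descending from F#3 to C##2 is the same interval as ascending C##2 to F#3.
C to F spans four letter names (C-D-E-F), plus an octave, so the interval is some kind of eleventh.
The perfect eleventh is 17 semitones; here we have 16, one semitone narrower: diminished.
(Equivalently, a compound diminished fourth: a diminished fourth plus an octave.)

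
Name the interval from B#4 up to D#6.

minor tenth

B to D spans three letter names (B-C-D), plus an octave, so the interval is some kind of tenth.
At 15 semitones, B#4→D#6 falls one short of a major tenth: minor.
(Equivalently, a compound minor third: a minor third plus an octave.)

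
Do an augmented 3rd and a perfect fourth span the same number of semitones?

An augmented third = 5 semitones = a perfect fourth; enharmonically equal.

Yes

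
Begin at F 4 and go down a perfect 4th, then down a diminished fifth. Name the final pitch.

F sharp 3

F4 down a perfect fourth → C4 (5 semitones).
A diminished fifth down from C4 is F#3.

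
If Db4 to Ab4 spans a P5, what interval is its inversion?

Interval numbers invert to sum to nine: 5 + 4 = 9, so a fifth inverts to a fourth.
The quality also flips — perfect stays perfect — giving a perfect fourth.

P4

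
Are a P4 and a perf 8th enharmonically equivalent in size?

A perfect fourth spans 5 semitones; a perfect octave spans 12 semitones. They differ by 7.

No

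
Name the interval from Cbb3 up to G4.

C to G spans five letter names (C-D-E-F-G), plus an octave, so the interval is some kind of twelfth.
Cbb3 to G4 spans 21 semitones — two semitones wider than the perfect twelfth (19) — giving a doubly augmented twelfth.
(Equivalently, a compound doubly augmented fifth: a doubly augmented fifth plus an octave.)

doubly augmented twelfth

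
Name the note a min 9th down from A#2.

G##1

Two letters down from A (plus an octave) reaches G.
A minor ninth spans 13 semitones, so from A#2 the target pitch is G##1.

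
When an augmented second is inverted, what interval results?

The rule of nine gives the new number: 9 − 2 = 7, so a second becomes a seventh.
Quality inverts too: augmented becomes diminished. That makes the inversion a diminished seventh.

diminished 7th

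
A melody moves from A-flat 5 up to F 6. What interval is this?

A to F spans six letter names (A-B-C-D-E-F): a sixth.
The major sixth spans 9 semitones, and Ab5 to F6 is exactly 9 semitones — so this is a major sixth.

M6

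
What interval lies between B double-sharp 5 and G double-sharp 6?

B to G spans six letter names (B-C-D-E-F-G) — that makes it a sixth of some quality.
B##5 to G##6 is 8 semitones, a half step short of the major sixth (9), so this is minor.

m6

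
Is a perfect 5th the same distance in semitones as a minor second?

No

7 semitones (perfect fifth) vs 1 semitone (minor second): not equal.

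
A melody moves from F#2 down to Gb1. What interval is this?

Descending from F#2 to Gb1 is the same interval as ascending Gb1 to F#2.
G to F spans seven letter names (G-A-B-C-D-E-F): a seventh.
The major seventh is 11 semitones; here we have 12, one semitone wider: augmented.

augmented 7th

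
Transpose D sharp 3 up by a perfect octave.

An octave keeps the letter name D, an octave up from D.
A perfect octave is 12 semitones; 12 semitones up from D#3 gives D#4.

D sharp 4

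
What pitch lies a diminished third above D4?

Fb4

The third takes the letter from D up to F.
A diminished third spans 2 semitones, so from D4 the target pitch is Fb4.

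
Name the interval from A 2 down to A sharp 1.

diminished 8th

Descending from A2 to A#1 is the same interval as ascending A#1 to A2.
A to A is the same letter name, plus an octave: an octave.
A#1 to A2 spans 11 semitones — one semitone narrower than the perfect octave (12) — giving a diminished octave.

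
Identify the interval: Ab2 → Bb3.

major 9th

A to B spans two letter names (A-B), plus an octave: a ninth.
Counting semitones, Ab2→Bb3 is 14, which is the major ninth.
(Equivalently, a compound major second: a major second plus an octave.)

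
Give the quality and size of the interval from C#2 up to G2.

C to G spans five letter names (C-D-E-F-G), so the interval is some kind of fifth.
C#2 to G2 spans 6 semitones — one semitone narrower than the perfect fifth (7) — giving a diminished fifth.

diminished fifth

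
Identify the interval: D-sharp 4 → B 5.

m13

D to B spans six letter names (D-E-F-G-A-B), plus an octave, so the interval is some kind of thirteenth.
D#4 to B5 is 20 semitones, a half step short of the major thirteenth (21), so this is minor.
(Equivalently, a compound minor sixth: a minor sixth plus an octave.)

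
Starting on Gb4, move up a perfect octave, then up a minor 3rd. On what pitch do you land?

Gb4 up a perfect octave → Gb5 (12 semitones).
Up a minor third from Gb5: Bbb5 (3 semitones up).

Bbb5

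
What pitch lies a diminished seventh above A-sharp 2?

Counting seven letter names up from A lands on G.
Moving 9 semitones up from A#2 (the size of a diminished seventh) reaches G3.

G 3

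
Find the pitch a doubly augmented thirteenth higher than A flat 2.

F double-sharp 4

Six letters up from A (plus an octave) reaches F.
Moving 23 semitones up from Ab2 (the size of a doubly augmented thirteenth) reaches F##4.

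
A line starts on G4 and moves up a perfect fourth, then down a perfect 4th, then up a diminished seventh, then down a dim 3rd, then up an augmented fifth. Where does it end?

A perfect fourth up from G4 is C5.
Down a perfect fourth from C5: G4 (5 semitones down).
Up a diminished seventh from G4: Fb5 (9 semitones up).
Fb5 down a diminished third → D5 (2 semitones).
An augmented fifth up from D5 is A#5.

A#5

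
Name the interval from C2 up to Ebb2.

C to E spans three letter names (C-D-E) — that makes it a third of some quality.
C2 to Ebb2 spans 2 semitones — two semitones narrower than the major third (4) — giving a diminished third.

diminished 3rd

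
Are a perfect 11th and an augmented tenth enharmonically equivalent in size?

A perfect eleventh spans 17 semitones, and an augmented tenth also spans 17 semitones — they're enharmonic.

Yes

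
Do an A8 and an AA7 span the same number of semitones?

Yes

An augmented octave = 13 semitones = a doubly augmented seventh; enharmonically equal.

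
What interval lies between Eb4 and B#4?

E to B spans five letter names (E-F-G-A-B) — that makes it a fifth of some quality.
Eb4 to B#4 spans 9 semitones — two semitones wider than the perfect fifth (7) — giving a doubly augmented fifth.

doubly augmented 5th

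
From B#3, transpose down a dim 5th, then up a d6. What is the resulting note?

C#4

B#3 down a diminished fifth → E##3 (6 semitones).
Up a diminished sixth from E##3: C#4 (7 semitones up).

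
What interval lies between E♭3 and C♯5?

A13

E to C spans six letter names (E-F-G-A-B-C), plus an octave: a thirteenth.
The major thirteenth is 21 semitones; here we have 22, one semitone wider: augmented.
(Equivalently, a compound augmented sixth: an augmented sixth plus an octave.)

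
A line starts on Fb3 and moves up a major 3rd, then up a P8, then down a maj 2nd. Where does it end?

Gb4

Up a major third from Fb3: Ab3 (4 semitones up).
Ab3 up a perfect octave → Ab4 (12 semitones).
Ab4 down a major second → Gb4 (2 semitones).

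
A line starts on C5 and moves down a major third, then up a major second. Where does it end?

C5 down a major third → Ab4 (4 semitones).
Ab4 up a major second → Bb4 (2 semitones).

Bb4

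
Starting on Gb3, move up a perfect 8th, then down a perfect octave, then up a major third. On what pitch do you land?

Bb3

A perfect octave up from Gb3 is Gb4.
A perfect octave down from Gb4 is Gb3.
Gb3 up a major third → Bb3 (4 semitones).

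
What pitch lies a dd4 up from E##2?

A2

Counting four letter names up from E lands on A.
Moving 3 semitones up from E##2 (the size of a doubly diminished fourth) reaches A2.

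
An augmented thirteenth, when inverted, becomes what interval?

First reduce the compound augmented thirteenth to its simple form, an augmented sixth.
Interval numbers invert to sum to nine: 6 + 3 = 9, so a sixth inverts to a third.
And augmented becomes diminished under inversion, so we get a diminished third.

diminished 3rd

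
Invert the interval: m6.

The rule of nine gives the new number: 9 − 6 = 3, so a sixth becomes a third.
The quality also flips — minor becomes major — giving a major third.

M3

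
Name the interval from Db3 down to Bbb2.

major third

Descending from Db3 to Bbb2 is the same interval as ascending Bbb2 to Db3.
B to D spans three letter names (B-C-D) — that makes it a third of some quality.
The major third spans 4 semitones, and Bbb2 to Db3 is exactly 4 semitones — so this is a major third.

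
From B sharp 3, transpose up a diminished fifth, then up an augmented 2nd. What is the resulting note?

G double-sharp 4

B#3 up a diminished fifth → F#4 (6 semitones).
F#4 up an augmented second → G##4 (3 semitones).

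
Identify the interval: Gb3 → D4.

G to D spans five letter names (G-A-B-C-D): a fifth.
Gb3 to D4 spans 8 semitones — one semitone wider than the perfect fifth (7) — giving an augmented fifth.

augmented 5th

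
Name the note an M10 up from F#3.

A#4

Three letters up from F (plus an octave) reaches A.
Moving 16 semitones up from F#3 (the size of a major tenth) reaches A#4.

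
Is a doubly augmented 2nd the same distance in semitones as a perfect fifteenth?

No

A doubly augmented second spans 4 semitones; a perfect fifteenth spans 24 semitones. They differ by 20.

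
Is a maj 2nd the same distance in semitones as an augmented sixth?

No

A major second is 2 semitones but an augmented sixth is 10 semitones — different sizes.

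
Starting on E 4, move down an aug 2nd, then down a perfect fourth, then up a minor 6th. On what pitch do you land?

Down an augmented second from E4: Db4 (3 semitones down).
Down a perfect fourth from Db4: Ab3 (5 semitones down).
A minor sixth up from Ab3 is Fb4.

F flat 4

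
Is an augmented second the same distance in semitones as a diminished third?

An augmented second spans 3 semitones; a diminished third spans 2 semitones. They differ by 1.

No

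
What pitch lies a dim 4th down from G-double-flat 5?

The fourth takes the letter from G down to D.
A diminished fourth spans 4 semitones, so from Gbb5 the target pitch is Db5.

D-flat 5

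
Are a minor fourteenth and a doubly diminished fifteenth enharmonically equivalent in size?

Yes

Both span 22 semitones: a minor fourteenth and a doubly diminished fifteenth are the same chromatic distance.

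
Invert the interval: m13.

First reduce the compound minor thirteenth to its simple form, a minor sixth.
Inverted interval numbers add to nine, so a sixth pairs with a third (6 + 3 = 9).
The quality also flips — minor becomes major — giving a major third.

major third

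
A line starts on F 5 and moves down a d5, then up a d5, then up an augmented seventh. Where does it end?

Down a diminished fifth from F5: B4 (6 semitones down).
Up a diminished fifth from B4: F5 (6 semitones up).
Up an augmented seventh from F5: E#6 (12 semitones up).

E sharp 6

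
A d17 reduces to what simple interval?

diminished third

Each octave removed subtracts seven from the number: 17 − 14 = 3.
That makes a diminished seventeenth a compound diminished third — 2 octaves plus a diminished third.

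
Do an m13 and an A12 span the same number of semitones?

Yes

A minor thirteenth = 20 semitones = an augmented twelfth; enharmonically equal.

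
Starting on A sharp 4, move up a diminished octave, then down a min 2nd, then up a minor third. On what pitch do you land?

Up a diminished octave from A#4: A5 (11 semitones up).
Down a minor second from A5: G#5 (1 semitone down).
A minor third up from G#5 is B5.

B 5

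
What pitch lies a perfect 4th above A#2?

D#3

The fourth takes the letter from A up to D.
A perfect fourth is 5 semitones; 5 semitones up from A#2 gives D#3.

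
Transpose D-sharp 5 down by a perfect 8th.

For an octave the letter name doesn't change: still D, an octave down.
A perfect octave spans 12 semitones, so from D#5 the target pitch is D#4.

D-sharp 4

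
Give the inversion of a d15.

First reduce the compound diminished fifteenth to its simple form, a diminished octave.
The rule of nine gives the new number: 9 − 8 = 1, so an octave becomes a unison.
Quality inverts too: diminished becomes augmented. That makes the inversion an augmented unison.

augmented 1st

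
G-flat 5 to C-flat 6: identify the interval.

G to C spans four letter names (G-A-B-C) — that makes it a fourth of some quality.
Gb5 to Cb6 is 5 semitones, matching the perfect fourth exactly, so the quality is perfect.

perfect fourth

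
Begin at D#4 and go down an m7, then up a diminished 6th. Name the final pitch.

Down a minor seventh from D#4: E#3 (10 semitones down).
E#3 up a diminished sixth → C4 (7 semitones).

C4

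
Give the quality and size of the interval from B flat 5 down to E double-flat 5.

Descending from Bb5 to Ebb5 is the same interval as ascending Ebb5 to Bb5.
E to B spans five letter names (E-F-G-A-B): a fifth.
A perfect fifth would be 7 semitones; Ebb5 to Bb5 is 8, one semitone wider, so the interval is augmented.

augmented fifth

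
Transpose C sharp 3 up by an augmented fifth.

G double-sharp 3

Five letter names up from C: G.
An augmented fifth is 8 semitones; 8 semitones up from C#3 gives G##3.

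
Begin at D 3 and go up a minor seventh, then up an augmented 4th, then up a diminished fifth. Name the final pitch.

A minor seventh up from D3 is C4.
An augmented fourth up from C4 is F#4.
Up a diminished fifth from F#4: C5 (6 semitones up).

C 5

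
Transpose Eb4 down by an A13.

The thirteenth's letter: E down six letter names plus an octave → G.
An augmented thirteenth spans 22 semitones, so from Eb4 the target pitch is Gbb2.

Gbb2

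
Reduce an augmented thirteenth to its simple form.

Each octave removed subtracts seven from the number: 13 − 7 = 6.
Quality carries through unchanged, so the simple form is an augmented sixth.

augmented 6th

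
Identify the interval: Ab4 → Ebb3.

Descending from Ab4 to Ebb3 is the same interval as ascending Ebb3 to Ab4.
E to A spans four letter names (E-F-G-A), plus an octave, so the interval is some kind of eleventh.
The perfect eleventh is 17 semitones; here we have 18, one semitone wider: augmented.
(Equivalently, a compound augmented fourth: an augmented fourth plus an octave.)

augmented 11th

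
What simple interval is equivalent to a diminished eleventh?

d4

Each octave removed subtracts seven from the number: 11 − 7 = 4.
Quality carries through unchanged, so the simple form is a diminished fourth.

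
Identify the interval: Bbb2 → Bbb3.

P8

B to B is the same letter name, plus an octave: an octave.
The perfect octave spans 12 semitones, and Bbb2 to Bbb3 is exactly 12 semitones — so this is a perfect octave.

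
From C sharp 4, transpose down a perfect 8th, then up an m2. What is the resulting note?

C#4 down a perfect octave → C#3 (12 semitones).
Up a minor second from C#3: D3 (1 semitone up).

D 3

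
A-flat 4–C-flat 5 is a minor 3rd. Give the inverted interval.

major 6th

Inverted interval numbers add to nine, so a third pairs with a sixth (3 + 6 = 9).
The quality also flips — minor becomes major — giving a major sixth.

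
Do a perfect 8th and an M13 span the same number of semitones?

A perfect octave is 12 semitones but a major thirteenth is 21 semitones — different sizes.

No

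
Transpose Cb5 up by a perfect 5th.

Five letter names up from C: G.
Moving 7 semitones up from Cb5 (the size of a perfect fifth) reaches Gb5.

Gb5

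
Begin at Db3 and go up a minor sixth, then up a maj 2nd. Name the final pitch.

Cb4

Up a minor sixth from Db3: Bbb3 (8 semitones up).
Up a major second from Bbb3: Cb4 (2 semitones up).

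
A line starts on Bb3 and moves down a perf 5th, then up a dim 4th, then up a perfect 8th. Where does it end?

Bb3 down a perfect fifth → Eb3 (7 semitones).
A diminished fourth up from Eb3 is Abb3.
Up a perfect octave from Abb3: Abb4 (12 semitones up).

Abb4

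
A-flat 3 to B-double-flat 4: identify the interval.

m9

A to B spans two letter names (A-B), plus an octave, so the interval is some kind of ninth.
At 13 semitones, Ab3→Bbb4 falls one short of a major ninth: minor.
(Equivalently, a compound minor second: a minor second plus an octave.)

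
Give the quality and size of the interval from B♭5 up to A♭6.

minor seventh

B to A spans seven letter names (B-C-D-E-F-G-A): a seventh.
A major seventh would be 11 semitones, but Bb5 to Ab6 is 10 — one semitone narrower, making it a minor seventh.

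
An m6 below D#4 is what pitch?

F##3

Counting six letter names down from D lands on F.
Moving 8 semitones down from D#4 (the size of a minor sixth) reaches F##3.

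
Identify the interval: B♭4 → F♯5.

augmented fifth

B to F spans five letter names (B-C-D-E-F): a fifth.
A perfect fifth would be 7 semitones; Bb4 to F#5 is 8, one semitone wider, so the interval is augmented.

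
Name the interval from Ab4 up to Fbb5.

diminished 6th

A to F spans six letter names (A-B-C-D-E-F), so the interval is some kind of sixth.
Ab4 to Fbb5 spans 7 semitones — two semitones narrower than the major sixth (9) — giving a diminished sixth.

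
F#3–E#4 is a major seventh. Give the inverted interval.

minor second

The rule of nine gives the new number: 9 − 7 = 2, so a seventh becomes a second.
And major becomes minor under inversion, so we get a minor second.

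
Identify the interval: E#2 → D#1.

Descending from E#2 to D#1 is the same interval as ascending D#1 to E#2.
D to E spans two letter names (D-E), plus an octave — that makes it a ninth of some quality.
D#1 to E#2 is 14 semitones, matching the major ninth exactly, so the quality is major.
(Equivalently, a compound major second: a major second plus an octave.)

major ninth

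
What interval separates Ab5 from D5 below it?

Descending from Ab5 to D5 is the same interval as ascending D5 to Ab5.
D to A spans five letter names (D-E-F-G-A) — that makes it a fifth of some quality.
The perfect fifth is 7 semitones; here we have 6, one semitone narrower: diminished.

d5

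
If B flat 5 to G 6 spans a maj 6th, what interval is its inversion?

minor third

Interval numbers invert to sum to nine: 6 + 3 = 9, so a sixth inverts to a third.
Quality inverts too: major becomes minor. That makes the inversion a minor third.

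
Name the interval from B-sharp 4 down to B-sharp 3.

P8

Descending from B#4 to B#3 is the same interval as ascending B#3 to B#4.
B to B is the same letter name, plus an octave, so the interval is some kind of octave.
Counting semitones, B#3→B#4 is 12, which is the perfect octave.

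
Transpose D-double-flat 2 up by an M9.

E-double-flat 3

Two letters up from D (plus an octave) reaches E.
A major ninth spans 14 semitones, so from Dbb2 the target pitch is Ebb3.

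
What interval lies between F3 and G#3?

augmented 2nd

F to G spans two letter names (F-G), so the interval is some kind of second.
A major second would be 2 semitones; F3 to G#3 is 3, one semitone wider, so the interval is augmented.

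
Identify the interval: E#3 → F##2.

Descending from E#3 to F##2 is the same interval as ascending F##2 to E#3.
F to E spans seven letter names (F-G-A-B-C-D-E), so the interval is some kind of seventh.
At 10 semitones, F##2→E#3 falls one short of a major seventh: minor.

minor seventh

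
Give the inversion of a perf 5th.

The rule of nine gives the new number: 9 − 5 = 4, so a fifth becomes a fourth.
And perfect stays perfect under inversion, so we get a perfect fourth.

P4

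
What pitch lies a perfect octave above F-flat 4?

The letter stays F (same as the start), shifted an octave up.
A perfect octave spans 12 semitones, so from Fb4 the target pitch is Fb5.

F-flat 5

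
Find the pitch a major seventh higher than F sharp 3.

The seventh takes the letter from F up to E.
A major seventh is 11 semitones; 11 semitones up from F#3 gives E#4.

E sharp 4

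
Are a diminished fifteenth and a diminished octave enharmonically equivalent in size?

No

A diminished fifteenth is 23 semitones but a diminished octave is 11 semitones — different sizes.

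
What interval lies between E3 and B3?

E to B spans five letter names (E-F-G-A-B), so the interval is some kind of fifth.
E3 to B3 is 7 semitones, matching the perfect fifth exactly, so the quality is perfect.

perfect fifth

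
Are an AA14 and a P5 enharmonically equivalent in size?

No

25 semitones (doubly augmented fourteenth) vs 7 semitones (perfect fifth): not equal.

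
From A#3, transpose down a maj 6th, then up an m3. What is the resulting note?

A#3 down a major sixth → C#3 (9 semitones).
A minor third up from C#3 is E3.

E3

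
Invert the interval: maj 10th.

m6

First reduce the compound major tenth to its simple form, a major third.
Inverted interval numbers add to nine, so a third pairs with a sixth (3 + 6 = 9).
And major becomes minor under inversion, so we get a minor sixth.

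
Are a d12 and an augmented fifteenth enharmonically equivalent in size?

No

18 semitones (diminished twelfth) vs 25 semitones (augmented fifteenth): not equal.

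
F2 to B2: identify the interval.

augmented 4th

F to B spans four letter names (F-G-A-B): a fourth.
A perfect fourth would be 5 semitones; F2 to B2 is 6, one semitone wider, so the interval is augmented.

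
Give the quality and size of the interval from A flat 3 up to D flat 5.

perfect eleventh

A to D spans four letter names (A-B-C-D), plus an octave: an eleventh.
Ab3 to Db5 is 17 semitones, matching the perfect eleventh exactly, so the quality is perfect.
(Equivalently, a compound perfect fourth: a perfect fourth plus an octave.)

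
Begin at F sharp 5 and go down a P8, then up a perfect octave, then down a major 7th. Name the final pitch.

G 4

A perfect octave down from F#5 is F#4.
F#4 up a perfect octave → F#5 (12 semitones).
Down a major seventh from F#5: G4 (11 semitones down).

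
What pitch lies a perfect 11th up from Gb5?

Cb7

Four letters up from G (plus an octave) reaches C.
A perfect eleventh is 17 semitones; 17 semitones up from Gb5 gives Cb7.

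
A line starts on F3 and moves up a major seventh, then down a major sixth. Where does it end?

Up a major seventh from F3: E4 (11 semitones up).
E4 down a major sixth → G3 (9 semitones).

G3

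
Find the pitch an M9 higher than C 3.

Two letters up from C (plus an octave) reaches D.
Moving 14 semitones up from C3 (the size of a major ninth) reaches D4.

D 4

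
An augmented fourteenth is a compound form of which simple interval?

Subtracting seven from the interval number removes an octave: 14 − 7 = 7.
That makes an augmented fourteenth a compound augmented seventh — an octave plus an augmented seventh.

augmented seventh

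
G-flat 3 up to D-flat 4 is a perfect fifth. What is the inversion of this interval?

perfect 4th

Interval numbers invert to sum to nine: 5 + 4 = 9, so a fifth inverts to a fourth.
The quality also flips — perfect stays perfect — giving a perfect fourth.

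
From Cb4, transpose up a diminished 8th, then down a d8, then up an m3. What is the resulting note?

Ebb4

Up a diminished octave from Cb4: Cbb5 (11 semitones up).
A diminished octave down from Cbb5 is Cb4.
A minor third up from Cb4 is Ebb4.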